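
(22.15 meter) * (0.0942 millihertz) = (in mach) 6.128e-06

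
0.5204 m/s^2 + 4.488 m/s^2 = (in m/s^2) 5.008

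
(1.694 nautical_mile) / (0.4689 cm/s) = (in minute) 1.115e+04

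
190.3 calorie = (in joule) 796.2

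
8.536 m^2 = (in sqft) 91.88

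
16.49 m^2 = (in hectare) 0.001649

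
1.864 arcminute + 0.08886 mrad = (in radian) 0.0006311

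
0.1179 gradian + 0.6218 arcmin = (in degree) 0.1165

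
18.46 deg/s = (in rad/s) 0.3222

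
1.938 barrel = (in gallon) 81.4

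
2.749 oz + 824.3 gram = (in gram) 902.2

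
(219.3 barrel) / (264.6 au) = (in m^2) 8.808e-13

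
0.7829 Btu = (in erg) 8.26e+09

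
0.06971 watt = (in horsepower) 9.348e-05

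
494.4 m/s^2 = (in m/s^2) 494.4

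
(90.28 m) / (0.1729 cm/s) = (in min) 870.3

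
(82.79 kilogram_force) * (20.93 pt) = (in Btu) 0.005682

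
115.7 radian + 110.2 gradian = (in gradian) 7476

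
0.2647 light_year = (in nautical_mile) 1.352e+12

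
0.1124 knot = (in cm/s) 5.782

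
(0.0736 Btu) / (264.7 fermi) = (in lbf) 6.595e+13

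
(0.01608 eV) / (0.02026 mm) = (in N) 1.272e-16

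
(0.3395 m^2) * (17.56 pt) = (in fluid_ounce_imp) 74.02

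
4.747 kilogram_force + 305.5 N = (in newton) 352.1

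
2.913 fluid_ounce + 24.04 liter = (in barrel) 0.1517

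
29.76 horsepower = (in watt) 2.219e+04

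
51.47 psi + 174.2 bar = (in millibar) 1.777e+05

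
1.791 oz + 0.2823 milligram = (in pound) 0.1119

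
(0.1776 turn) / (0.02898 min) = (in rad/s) 0.6418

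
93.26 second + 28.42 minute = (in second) 1798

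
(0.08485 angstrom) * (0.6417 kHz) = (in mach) 1.599e-11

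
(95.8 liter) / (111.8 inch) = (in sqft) 0.3631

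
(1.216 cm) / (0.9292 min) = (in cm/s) 0.02181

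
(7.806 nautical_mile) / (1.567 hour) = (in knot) 4.981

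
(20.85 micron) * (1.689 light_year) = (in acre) 8.233e+07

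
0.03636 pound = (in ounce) 0.5818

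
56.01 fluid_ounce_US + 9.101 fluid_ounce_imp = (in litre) 1.915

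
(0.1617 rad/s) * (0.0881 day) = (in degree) 7.052e+04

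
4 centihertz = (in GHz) 4e-11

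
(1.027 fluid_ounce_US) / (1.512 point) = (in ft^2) 0.6129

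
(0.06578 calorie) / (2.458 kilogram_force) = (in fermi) 1.142e+13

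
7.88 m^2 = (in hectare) 0.000788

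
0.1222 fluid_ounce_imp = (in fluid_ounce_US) 0.1174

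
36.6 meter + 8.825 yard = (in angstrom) 4.467e+11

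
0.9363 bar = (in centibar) 93.63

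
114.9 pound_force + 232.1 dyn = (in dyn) 5.111e+07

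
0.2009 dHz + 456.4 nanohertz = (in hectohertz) 0.0002009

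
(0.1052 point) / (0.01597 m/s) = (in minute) 3.873e-05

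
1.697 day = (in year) 0.004649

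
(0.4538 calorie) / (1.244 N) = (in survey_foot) 5.007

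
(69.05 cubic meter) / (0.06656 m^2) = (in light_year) 1.097e-13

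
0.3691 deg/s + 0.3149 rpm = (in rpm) 0.3764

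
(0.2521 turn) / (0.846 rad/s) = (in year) 5.937e-08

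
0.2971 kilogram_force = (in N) 2.914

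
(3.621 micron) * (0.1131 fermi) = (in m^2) 4.095e-22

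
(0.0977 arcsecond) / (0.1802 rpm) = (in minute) 4.183e-07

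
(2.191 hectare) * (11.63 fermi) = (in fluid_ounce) 8.616e-06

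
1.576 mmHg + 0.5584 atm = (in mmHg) 426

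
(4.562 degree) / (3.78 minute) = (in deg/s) 0.02011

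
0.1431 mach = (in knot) 94.71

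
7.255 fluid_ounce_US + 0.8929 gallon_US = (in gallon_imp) 0.7907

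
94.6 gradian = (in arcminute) 5108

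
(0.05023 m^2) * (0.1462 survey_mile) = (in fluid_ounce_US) 3.996e+05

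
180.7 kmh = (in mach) 0.1474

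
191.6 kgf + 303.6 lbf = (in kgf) 329.3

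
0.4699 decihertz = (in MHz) 4.699e-08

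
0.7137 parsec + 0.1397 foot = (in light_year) 2.328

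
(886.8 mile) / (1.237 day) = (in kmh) 48.07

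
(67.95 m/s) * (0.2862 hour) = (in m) 7.001e+04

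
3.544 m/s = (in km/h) 12.76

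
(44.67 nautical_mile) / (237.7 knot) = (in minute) 11.28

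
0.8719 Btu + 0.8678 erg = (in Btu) 0.8719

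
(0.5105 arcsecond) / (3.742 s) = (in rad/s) 6.614e-07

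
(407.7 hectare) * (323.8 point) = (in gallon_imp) 1.024e+08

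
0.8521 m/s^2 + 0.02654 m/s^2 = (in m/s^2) 0.8786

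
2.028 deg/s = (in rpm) 0.338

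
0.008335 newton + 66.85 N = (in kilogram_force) 6.818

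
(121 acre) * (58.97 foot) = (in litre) 8.801e+09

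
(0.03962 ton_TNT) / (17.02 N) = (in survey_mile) 6052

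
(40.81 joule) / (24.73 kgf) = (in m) 0.1683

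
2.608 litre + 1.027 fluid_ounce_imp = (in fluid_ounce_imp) 92.82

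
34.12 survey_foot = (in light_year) 1.099e-15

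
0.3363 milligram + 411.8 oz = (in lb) 25.74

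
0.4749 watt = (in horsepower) 0.0006369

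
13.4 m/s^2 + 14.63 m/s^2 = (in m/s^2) 28.03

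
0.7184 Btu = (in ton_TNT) 1.812e-07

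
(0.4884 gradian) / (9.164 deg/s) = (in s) 0.04797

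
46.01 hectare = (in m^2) 4.601e+05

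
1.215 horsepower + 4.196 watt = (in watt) 910.2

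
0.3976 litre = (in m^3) 0.0003976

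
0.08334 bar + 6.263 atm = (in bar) 6.429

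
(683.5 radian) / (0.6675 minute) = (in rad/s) 17.07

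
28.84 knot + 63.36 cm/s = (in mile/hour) 34.61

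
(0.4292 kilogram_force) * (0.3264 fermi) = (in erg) 1.374e-08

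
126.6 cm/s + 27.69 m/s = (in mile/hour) 64.77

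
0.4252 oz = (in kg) 0.01205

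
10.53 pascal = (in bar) 0.0001053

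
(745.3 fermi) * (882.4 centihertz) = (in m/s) 6.577e-12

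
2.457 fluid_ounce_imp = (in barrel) 0.0004391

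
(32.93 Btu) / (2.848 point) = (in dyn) 3.458e+12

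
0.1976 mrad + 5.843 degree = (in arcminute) 351.3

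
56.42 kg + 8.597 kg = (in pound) 143.3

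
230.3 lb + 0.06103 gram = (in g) 1.045e+05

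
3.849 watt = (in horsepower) 0.005162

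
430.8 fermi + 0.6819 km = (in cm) 6.819e+04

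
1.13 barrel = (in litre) 179.7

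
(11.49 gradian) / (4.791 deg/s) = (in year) 6.844e-08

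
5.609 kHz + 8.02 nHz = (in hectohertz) 56.09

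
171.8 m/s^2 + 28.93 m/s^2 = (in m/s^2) 200.7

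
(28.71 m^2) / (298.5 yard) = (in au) 7.031e-13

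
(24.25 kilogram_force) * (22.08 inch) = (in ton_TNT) 3.188e-08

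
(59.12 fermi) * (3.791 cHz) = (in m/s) 2.241e-15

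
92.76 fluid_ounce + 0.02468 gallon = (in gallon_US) 0.7494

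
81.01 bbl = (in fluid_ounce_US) 4.355e+05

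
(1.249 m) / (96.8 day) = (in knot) 2.903e-07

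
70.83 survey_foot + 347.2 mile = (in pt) 1.584e+09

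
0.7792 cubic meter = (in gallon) 205.8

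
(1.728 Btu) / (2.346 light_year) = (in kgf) 8.376e-15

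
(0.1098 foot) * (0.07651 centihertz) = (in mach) 7.52e-08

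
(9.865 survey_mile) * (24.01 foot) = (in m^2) 1.162e+05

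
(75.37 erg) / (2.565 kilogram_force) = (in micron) 0.2996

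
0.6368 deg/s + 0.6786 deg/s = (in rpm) 0.2192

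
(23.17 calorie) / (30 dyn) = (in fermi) 3.231e+20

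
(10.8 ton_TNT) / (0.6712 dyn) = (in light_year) 0.7116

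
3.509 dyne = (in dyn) 3.509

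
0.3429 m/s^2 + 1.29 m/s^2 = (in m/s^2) 1.633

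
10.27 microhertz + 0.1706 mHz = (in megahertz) 1.809e-10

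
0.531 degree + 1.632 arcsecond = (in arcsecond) 1913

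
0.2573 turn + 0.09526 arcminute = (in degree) 92.63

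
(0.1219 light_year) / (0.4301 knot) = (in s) 5.212e+15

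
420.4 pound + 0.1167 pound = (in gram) 1.907e+05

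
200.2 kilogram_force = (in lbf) 441.4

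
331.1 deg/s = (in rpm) 55.18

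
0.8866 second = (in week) 1.466e-06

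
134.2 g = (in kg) 0.1342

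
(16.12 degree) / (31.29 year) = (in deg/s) 1.634e-08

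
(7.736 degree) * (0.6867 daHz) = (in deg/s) 53.12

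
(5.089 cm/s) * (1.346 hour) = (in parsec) 7.992e-15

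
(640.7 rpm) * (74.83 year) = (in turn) 2.52e+10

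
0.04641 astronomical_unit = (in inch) 2.733e+11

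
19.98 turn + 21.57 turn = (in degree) 1.496e+04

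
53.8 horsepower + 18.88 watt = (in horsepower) 53.83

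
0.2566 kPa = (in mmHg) 1.925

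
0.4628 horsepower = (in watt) 345.1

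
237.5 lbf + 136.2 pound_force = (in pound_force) 373.7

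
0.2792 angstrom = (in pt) 7.914e-08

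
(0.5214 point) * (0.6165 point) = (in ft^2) 4.306e-07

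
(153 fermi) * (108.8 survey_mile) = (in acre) 6.62e-12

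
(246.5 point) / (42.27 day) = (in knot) 4.628e-08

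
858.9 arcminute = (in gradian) 15.91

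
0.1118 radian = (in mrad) 111.8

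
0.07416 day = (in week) 0.01059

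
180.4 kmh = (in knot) 97.41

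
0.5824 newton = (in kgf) 0.05939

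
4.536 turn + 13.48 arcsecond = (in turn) 4.536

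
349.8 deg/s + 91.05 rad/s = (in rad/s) 97.16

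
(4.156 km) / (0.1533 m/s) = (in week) 0.04483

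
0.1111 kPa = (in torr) 0.8333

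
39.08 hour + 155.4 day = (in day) 157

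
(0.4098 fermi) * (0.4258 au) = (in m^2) 2.61e-05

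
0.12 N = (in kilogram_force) 0.01224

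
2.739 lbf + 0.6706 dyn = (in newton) 12.18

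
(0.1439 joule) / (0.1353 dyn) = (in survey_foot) 3.489e+05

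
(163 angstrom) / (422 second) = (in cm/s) 3.863e-09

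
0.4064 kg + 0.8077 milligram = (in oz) 14.34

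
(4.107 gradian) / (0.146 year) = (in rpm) 1.338e-07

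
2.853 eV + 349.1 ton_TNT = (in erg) 1.461e+19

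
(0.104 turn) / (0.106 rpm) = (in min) 0.9811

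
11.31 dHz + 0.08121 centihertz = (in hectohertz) 0.01132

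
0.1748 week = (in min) 1762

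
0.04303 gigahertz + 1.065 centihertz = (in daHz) 4.303e+06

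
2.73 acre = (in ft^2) 1.189e+05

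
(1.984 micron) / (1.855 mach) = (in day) 3.636e-14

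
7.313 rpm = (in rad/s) 0.7658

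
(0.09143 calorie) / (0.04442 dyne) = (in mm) 8.612e+08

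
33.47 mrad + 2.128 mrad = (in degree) 2.04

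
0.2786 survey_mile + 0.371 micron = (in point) 1.271e+06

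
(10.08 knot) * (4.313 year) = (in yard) 7.713e+08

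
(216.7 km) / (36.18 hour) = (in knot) 3.234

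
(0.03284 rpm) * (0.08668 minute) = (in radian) 0.01789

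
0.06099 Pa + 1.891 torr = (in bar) 0.002522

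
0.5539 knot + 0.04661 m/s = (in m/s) 0.3316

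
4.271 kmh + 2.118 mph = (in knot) 4.147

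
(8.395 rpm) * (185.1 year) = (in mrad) 5.132e+12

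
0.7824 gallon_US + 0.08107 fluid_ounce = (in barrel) 0.01864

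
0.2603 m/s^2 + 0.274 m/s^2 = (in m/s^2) 0.5343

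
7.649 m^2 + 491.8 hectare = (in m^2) 4.918e+06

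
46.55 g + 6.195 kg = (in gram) 6242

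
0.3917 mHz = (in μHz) 391.7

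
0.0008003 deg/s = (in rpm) 0.0001334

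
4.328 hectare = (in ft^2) 4.659e+05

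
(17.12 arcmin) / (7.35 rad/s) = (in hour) 1.882e-07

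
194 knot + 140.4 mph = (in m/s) 162.6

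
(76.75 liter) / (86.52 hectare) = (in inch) 3.492e-06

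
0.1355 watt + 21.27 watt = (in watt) 21.41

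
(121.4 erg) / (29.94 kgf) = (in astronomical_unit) 2.764e-19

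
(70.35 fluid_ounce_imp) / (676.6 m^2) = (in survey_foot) 9.692e-06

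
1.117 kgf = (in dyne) 1.095e+06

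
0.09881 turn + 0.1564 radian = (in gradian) 49.48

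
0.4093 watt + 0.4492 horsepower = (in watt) 335.4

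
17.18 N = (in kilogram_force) 1.752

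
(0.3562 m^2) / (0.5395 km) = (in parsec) 2.14e-20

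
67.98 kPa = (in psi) 9.86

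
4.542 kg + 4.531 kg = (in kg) 9.073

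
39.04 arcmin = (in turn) 0.001807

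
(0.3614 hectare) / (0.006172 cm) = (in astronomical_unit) 0.0003914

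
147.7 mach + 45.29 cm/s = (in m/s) 5.029e+04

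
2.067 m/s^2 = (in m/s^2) 2.067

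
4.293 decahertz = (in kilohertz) 0.04293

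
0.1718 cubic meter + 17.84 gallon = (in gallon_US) 63.22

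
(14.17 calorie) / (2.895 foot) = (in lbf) 15.1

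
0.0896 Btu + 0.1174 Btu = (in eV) 1.363e+21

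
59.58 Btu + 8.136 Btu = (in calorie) 1.708e+04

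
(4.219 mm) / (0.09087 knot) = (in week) 1.492e-07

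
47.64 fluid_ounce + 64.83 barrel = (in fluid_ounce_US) 3.486e+05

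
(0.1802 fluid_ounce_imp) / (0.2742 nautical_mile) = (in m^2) 1.008e-08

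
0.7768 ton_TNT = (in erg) 3.25e+16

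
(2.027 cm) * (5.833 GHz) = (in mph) 2.645e+08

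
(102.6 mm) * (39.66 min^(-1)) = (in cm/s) 6.782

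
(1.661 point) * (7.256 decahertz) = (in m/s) 0.04252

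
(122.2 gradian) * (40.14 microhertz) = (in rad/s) 7.705e-05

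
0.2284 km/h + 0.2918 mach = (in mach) 0.292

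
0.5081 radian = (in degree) 29.11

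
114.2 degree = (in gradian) 126.9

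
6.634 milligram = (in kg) 6.634e-06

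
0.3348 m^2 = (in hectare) 3.348e-05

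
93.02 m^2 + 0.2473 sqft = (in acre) 0.02299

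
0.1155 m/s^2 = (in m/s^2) 0.1155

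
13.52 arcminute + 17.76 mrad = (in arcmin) 74.57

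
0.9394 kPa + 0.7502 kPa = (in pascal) 1690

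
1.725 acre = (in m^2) 6981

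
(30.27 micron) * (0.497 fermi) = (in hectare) 1.504e-24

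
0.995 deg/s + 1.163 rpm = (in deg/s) 7.973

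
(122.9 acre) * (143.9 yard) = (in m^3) 6.544e+07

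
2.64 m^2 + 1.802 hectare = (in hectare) 1.802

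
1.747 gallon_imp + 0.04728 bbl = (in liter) 15.46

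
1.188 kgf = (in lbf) 2.619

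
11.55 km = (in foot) 3.789e+04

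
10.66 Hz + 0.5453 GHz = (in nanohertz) 5.453e+17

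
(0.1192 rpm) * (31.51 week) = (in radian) 2.379e+05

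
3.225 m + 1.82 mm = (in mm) 3227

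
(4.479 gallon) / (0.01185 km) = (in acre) 3.536e-07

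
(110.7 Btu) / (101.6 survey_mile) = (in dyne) 7.143e+04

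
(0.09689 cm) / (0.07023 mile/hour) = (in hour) 8.572e-06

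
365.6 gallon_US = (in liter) 1384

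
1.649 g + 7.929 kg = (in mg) 7.931e+06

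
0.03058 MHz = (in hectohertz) 305.8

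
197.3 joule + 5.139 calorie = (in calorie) 52.29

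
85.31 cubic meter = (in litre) 8.531e+04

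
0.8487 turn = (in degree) 305.5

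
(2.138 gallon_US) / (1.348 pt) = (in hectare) 0.001702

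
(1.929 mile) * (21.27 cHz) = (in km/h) 2377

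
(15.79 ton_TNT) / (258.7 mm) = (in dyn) 2.554e+16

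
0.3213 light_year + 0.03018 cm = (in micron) 3.04e+21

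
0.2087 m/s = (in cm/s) 20.87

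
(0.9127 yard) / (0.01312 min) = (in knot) 2.061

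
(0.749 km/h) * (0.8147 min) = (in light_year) 1.075e-15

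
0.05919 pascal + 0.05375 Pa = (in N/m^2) 0.1129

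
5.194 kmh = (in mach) 0.004237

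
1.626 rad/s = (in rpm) 15.53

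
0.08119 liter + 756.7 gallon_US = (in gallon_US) 756.7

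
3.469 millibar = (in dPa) 3469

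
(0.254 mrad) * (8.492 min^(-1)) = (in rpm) 0.0003433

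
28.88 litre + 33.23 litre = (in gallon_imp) 13.66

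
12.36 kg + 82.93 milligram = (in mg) 1.236e+07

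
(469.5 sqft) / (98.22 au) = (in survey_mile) 1.845e-15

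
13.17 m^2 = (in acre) 0.003254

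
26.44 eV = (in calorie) 1.012e-18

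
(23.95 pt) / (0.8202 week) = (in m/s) 1.703e-08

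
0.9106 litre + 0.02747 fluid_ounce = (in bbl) 0.005733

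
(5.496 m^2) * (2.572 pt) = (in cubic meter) 0.004987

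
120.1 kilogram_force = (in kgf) 120.1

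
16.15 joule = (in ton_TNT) 3.86e-09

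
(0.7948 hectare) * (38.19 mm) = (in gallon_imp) 6.677e+04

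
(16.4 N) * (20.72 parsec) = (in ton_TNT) 2.506e+09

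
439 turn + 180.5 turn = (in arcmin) 1.338e+07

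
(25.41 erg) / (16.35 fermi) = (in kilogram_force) 1.585e+07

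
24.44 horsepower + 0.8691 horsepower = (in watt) 1.887e+04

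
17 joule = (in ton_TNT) 4.063e-09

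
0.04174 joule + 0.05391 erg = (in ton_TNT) 9.976e-12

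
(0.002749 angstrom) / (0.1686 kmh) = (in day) 6.794e-17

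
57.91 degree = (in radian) 1.011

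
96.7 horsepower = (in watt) 7.211e+04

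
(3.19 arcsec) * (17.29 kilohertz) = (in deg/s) 15.32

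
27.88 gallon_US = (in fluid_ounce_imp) 3714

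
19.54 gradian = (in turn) 0.04885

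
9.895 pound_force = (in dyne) 4.402e+06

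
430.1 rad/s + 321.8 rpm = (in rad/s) 463.8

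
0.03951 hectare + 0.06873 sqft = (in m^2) 395.1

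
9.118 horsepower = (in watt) 6799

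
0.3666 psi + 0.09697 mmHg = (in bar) 0.02541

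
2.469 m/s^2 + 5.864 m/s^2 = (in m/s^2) 8.333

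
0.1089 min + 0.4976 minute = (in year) 1.154e-06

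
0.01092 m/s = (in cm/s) 1.092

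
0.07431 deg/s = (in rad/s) 0.001297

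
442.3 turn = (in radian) 2779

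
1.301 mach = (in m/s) 443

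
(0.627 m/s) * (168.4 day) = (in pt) 2.586e+10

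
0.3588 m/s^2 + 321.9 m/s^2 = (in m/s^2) 322.3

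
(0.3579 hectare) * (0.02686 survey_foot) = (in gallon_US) 7741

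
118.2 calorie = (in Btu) 0.4687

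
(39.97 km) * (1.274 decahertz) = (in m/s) 5.092e+05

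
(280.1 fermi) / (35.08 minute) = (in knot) 2.587e-16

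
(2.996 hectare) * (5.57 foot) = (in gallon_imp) 1.119e+07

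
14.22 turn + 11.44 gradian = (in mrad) 8.953e+04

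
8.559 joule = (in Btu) 0.008112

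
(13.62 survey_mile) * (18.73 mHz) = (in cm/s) 4.105e+04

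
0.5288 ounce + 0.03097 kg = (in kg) 0.04596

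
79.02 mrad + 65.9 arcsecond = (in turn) 0.01263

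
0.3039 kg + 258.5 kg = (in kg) 258.8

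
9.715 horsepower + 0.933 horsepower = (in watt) 7940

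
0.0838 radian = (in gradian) 5.335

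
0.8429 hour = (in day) 0.03512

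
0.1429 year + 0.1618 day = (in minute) 7.534e+04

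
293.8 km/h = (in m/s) 81.61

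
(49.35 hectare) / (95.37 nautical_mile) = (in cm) 279.4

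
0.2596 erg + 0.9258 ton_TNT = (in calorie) 9.258e+08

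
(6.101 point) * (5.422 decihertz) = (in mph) 0.00261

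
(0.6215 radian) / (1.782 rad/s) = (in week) 5.767e-07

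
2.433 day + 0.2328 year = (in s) 7.552e+06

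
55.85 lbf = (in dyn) 2.484e+07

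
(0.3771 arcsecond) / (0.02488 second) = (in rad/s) 7.348e-05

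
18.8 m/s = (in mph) 42.05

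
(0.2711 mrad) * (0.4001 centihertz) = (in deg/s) 6.215e-05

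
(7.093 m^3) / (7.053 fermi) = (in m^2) 1.006e+15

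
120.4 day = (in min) 1.734e+05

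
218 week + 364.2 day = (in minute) 2.722e+06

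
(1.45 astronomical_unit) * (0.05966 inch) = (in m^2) 3.287e+08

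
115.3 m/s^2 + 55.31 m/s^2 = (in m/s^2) 170.6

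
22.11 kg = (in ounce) 779.9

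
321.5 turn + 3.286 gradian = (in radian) 2020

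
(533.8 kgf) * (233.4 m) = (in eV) 7.626e+24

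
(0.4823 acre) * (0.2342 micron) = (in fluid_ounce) 15.46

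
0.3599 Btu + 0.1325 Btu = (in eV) 3.243e+21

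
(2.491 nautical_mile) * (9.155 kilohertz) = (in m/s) 4.224e+07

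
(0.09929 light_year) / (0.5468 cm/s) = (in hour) 4.772e+13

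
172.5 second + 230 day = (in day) 230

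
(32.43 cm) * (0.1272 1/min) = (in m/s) 0.0006875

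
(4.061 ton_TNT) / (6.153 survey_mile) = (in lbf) 3.857e+05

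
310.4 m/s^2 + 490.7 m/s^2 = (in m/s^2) 801.1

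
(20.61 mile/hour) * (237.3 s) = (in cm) 2.186e+05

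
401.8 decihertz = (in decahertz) 4.018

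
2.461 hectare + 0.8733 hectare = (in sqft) 3.589e+05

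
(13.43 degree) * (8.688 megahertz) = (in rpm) 1.945e+07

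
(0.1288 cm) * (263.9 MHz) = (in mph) 7.603e+05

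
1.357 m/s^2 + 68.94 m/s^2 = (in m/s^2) 70.3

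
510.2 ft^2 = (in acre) 0.01171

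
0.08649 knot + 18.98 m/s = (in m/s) 19.02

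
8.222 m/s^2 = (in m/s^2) 8.222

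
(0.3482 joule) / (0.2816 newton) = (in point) 3505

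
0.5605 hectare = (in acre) 1.385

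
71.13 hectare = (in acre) 175.8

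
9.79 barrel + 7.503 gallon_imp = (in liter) 1591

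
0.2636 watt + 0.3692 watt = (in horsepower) 0.0008486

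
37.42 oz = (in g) 1061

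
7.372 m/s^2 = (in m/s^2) 7.372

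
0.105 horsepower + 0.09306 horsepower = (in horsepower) 0.1981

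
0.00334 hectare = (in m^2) 33.4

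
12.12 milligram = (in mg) 12.12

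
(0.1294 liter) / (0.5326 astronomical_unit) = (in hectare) 1.624e-19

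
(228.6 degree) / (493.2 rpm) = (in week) 1.277e-07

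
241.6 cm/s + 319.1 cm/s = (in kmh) 20.19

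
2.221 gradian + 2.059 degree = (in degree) 4.058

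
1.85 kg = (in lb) 4.079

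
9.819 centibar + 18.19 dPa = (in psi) 1.424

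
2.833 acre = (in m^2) 1.146e+04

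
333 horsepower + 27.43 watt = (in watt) 2.483e+05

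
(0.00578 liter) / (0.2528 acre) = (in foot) 1.854e-08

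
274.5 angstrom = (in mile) 1.706e-11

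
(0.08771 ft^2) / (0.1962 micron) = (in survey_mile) 25.81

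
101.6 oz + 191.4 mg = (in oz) 101.6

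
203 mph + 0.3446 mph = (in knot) 176.7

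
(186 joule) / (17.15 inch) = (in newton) 427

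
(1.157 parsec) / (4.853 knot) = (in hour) 3.972e+12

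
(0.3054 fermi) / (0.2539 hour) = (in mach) 9.813e-22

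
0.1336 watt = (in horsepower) 0.0001792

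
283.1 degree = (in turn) 0.7864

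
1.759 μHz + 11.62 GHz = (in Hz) 1.162e+10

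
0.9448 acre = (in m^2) 3823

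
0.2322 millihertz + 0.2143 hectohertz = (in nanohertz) 2.143e+10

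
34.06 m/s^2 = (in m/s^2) 34.06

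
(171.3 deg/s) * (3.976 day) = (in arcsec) 2.118e+11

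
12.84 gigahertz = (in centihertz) 1.284e+12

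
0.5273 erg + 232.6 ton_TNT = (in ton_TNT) 232.6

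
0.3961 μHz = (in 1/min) 2.377e-05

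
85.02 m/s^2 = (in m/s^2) 85.02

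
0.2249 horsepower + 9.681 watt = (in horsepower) 0.2379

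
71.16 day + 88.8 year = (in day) 3.248e+04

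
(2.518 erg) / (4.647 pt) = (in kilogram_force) 1.566e-05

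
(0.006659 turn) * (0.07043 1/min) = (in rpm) 0.000469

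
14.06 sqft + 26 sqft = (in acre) 0.0009197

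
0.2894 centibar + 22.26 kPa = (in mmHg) 169.1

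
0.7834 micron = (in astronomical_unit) 5.237e-18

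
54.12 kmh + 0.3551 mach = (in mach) 0.3993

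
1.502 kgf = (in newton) 14.73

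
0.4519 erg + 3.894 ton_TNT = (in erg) 1.629e+17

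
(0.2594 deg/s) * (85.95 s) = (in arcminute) 1338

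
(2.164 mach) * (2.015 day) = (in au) 0.0008575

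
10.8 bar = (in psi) 156.6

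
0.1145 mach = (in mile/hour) 87.21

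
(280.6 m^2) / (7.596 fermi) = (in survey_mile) 2.295e+13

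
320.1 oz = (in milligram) 9.075e+06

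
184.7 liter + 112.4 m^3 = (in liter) 1.126e+05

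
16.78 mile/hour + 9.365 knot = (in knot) 23.95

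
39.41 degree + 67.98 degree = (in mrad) 1874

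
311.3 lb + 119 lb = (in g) 1.952e+05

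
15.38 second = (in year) 4.877e-07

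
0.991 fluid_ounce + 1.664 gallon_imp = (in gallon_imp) 1.67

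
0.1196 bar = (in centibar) 11.96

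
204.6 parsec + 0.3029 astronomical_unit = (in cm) 6.313e+20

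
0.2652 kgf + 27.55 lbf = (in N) 125.1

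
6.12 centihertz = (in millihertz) 61.2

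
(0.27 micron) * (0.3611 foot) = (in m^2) 2.972e-08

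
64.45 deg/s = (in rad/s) 1.125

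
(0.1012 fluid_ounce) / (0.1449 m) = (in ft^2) 0.0002223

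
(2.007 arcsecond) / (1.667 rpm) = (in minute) 9.29e-07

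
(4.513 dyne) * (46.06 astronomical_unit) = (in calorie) 7.432e+07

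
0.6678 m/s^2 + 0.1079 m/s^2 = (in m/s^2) 0.7757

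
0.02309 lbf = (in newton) 0.1027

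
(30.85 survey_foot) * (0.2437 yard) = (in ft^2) 22.55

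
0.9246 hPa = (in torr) 0.6935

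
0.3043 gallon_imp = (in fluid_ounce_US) 46.78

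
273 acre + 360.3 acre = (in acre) 633.3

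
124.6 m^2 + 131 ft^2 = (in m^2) 136.8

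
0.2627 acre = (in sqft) 1.144e+04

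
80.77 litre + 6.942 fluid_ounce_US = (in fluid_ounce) 2738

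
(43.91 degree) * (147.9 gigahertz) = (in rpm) 1.082e+12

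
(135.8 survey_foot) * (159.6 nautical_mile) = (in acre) 3023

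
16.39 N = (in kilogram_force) 1.671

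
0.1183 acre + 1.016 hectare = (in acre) 2.629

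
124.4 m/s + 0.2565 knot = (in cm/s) 1.245e+04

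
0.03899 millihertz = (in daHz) 3.899e-06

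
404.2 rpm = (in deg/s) 2425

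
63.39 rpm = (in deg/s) 380.3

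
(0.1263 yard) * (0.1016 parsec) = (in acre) 8.947e+10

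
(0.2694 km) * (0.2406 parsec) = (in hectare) 2e+14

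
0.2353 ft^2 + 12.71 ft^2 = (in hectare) 0.0001203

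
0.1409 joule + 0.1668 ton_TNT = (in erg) 6.979e+15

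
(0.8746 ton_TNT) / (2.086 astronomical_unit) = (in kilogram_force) 0.001196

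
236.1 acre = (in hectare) 95.55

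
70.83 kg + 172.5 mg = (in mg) 7.083e+07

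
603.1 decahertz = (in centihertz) 6.031e+05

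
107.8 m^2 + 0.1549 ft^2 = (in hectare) 0.01078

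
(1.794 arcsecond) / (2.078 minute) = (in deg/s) 3.997e-06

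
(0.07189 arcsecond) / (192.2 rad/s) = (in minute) 3.022e-11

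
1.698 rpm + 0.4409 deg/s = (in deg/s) 10.63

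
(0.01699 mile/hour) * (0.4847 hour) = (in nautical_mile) 0.007156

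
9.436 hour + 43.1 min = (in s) 3.656e+04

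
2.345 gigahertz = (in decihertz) 2.345e+10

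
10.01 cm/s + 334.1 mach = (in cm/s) 1.138e+07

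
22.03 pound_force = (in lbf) 22.03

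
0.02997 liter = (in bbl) 0.0001885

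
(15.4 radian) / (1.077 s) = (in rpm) 136.5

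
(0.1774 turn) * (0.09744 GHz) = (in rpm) 1.037e+09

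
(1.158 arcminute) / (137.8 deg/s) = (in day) 1.621e-09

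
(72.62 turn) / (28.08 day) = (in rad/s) 0.0001881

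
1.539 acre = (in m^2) 6228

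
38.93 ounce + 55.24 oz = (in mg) 2.67e+06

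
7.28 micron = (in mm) 0.00728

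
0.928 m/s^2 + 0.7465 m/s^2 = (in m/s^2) 1.675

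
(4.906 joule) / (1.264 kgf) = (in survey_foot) 1.299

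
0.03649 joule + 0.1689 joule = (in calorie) 0.04909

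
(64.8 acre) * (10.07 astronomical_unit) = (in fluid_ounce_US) 1.336e+22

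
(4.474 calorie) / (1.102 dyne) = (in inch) 6.688e+07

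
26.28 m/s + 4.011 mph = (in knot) 54.57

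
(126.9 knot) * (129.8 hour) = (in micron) 3.051e+13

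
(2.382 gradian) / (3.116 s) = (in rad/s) 0.01201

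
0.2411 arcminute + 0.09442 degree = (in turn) 0.0002734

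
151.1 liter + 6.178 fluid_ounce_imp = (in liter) 151.3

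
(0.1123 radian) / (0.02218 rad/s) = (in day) 5.86e-05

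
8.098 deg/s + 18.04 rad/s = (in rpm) 173.6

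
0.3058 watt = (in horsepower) 0.0004101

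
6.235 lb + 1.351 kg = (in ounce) 147.4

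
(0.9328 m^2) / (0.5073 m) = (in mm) 1839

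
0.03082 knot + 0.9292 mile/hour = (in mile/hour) 0.9647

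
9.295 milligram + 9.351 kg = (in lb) 20.62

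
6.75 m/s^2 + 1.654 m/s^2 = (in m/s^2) 8.404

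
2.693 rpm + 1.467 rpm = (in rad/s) 0.4356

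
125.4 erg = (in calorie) 2.997e-06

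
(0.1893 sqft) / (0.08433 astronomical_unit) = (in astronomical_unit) 9.319e-24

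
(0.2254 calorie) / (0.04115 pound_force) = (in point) 1.46e+04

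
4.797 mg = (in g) 0.004797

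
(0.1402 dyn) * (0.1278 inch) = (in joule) 4.551e-09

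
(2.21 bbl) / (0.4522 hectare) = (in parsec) 2.518e-21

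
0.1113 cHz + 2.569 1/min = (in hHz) 0.0004393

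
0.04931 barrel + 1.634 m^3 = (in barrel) 10.33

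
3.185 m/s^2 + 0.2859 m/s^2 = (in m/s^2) 3.471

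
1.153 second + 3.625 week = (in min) 3.654e+04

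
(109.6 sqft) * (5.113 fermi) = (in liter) 5.206e-11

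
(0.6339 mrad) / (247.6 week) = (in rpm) 4.042e-11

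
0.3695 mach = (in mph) 281.4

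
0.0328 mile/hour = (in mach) 4.306e-05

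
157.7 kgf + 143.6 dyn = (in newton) 1547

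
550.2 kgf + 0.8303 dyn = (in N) 5396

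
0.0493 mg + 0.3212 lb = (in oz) 5.139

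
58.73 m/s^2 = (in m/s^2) 58.73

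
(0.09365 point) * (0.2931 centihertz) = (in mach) 2.844e-10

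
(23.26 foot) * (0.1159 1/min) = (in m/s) 0.01369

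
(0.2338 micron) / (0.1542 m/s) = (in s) 1.516e-06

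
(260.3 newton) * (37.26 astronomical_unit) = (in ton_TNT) 3.468e+05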